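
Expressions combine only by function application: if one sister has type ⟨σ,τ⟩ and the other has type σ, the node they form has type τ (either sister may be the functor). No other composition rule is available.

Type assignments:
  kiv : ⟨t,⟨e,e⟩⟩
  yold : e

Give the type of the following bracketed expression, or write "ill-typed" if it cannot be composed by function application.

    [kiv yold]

[kiv yold]: ⟨t,⟨e,e⟩⟩ and e cannot combine by function application — type clash.

ill-typed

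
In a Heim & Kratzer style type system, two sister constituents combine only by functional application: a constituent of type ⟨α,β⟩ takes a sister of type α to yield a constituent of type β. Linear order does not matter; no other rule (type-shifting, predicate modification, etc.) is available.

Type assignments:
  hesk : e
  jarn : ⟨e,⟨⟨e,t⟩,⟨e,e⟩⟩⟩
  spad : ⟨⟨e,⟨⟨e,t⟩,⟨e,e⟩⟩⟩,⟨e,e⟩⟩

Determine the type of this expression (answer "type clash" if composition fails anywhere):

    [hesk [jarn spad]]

e

[jarn spad]: spad is ⟨⟨e,⟨⟨e,t⟩,⟨e,e⟩⟩⟩,⟨e,e⟩⟩, jarn is ⟨e,⟨⟨e,t⟩,⟨e,e⟩⟩⟩; result ⟨e,e⟩.
[hesk [jarn spad]]: [jarn spad] is ⟨e,e⟩, hesk is e; result e.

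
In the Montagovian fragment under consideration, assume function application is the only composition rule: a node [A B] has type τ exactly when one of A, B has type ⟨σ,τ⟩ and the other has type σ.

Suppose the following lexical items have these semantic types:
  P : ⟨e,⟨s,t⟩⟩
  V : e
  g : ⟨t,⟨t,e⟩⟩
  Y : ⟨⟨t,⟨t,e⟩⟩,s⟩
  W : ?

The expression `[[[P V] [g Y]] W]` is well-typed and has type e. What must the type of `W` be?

⟨t,e⟩

[[[P V] [g Y]] W] must have type e. The sister [[P V] [g Y]] has type t; that is not a function onto e, so W must be the functor, of type ⟨t,e⟩.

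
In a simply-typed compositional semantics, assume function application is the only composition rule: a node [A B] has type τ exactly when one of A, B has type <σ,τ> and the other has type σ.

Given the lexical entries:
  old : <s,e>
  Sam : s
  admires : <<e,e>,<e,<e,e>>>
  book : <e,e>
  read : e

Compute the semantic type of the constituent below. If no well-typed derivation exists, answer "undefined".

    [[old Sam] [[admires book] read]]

[old Sam] — old of type <s,e> combines with Sam of type s: type e.
[admires book] — admires of type <<e,e>,<e,<e,e>>> combines with book of type <e,e>: type <e,<e,e>>.
[[admires book] read] — [admires book] of type <e,<e,e>> combines with read of type e: type <e,e>.
[[old Sam] [[admires book] read]] — [[admires book] read] of type <e,e> combines with [old Sam] of type e: type e.

e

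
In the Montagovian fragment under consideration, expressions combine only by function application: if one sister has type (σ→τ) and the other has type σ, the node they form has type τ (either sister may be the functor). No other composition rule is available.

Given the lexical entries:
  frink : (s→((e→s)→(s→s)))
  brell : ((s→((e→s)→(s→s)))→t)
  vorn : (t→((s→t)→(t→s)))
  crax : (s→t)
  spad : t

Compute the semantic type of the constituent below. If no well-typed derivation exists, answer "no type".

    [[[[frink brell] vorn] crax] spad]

[frink brell]: functor brell : ((s→((e→s)→(s→s)))→t), argument frink : (s→((e→s)→(s→s))); result t.
[[frink brell] vorn]: functor vorn : (t→((s→t)→(t→s))), argument [frink brell] : t; result ((s→t)→(t→s)).
[[[frink brell] vorn] crax]: functor [[frink brell] vorn] : ((s→t)→(t→s)), argument crax : (s→t); result (t→s).
[[[[frink brell] vorn] crax] spad]: functor [[[frink brell] vorn] crax] : (t→s), argument spad : t; result s.

s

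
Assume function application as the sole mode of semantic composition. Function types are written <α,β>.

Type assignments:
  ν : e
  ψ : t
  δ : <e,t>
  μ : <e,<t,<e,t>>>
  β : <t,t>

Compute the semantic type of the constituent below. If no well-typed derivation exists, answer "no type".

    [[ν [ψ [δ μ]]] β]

At [δ μ]: neither <e,t> nor <e,<t,<e,t>>> can take the other as argument; the node is ill-typed.

no type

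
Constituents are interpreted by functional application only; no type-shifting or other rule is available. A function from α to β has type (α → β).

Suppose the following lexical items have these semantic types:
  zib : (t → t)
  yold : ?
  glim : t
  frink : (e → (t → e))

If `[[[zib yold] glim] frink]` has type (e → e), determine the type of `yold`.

At [[[zib yold] glim] frink] (required: (e → e)): frink is (e → (t → e)), which is not a function with range (e → e); hence [[zib yold] glim] is the functor — type ((e → (t → e)) → (e → e)).
At [[zib yold] glim] (required: ((e → (t → e)) → (e → e))): glim is t, which is not a function with range ((e → (t → e)) → (e → e)); hence [zib yold] is the functor — type (t → ((e → (t → e)) → (e → e))).
At [zib yold] (required: (t → ((e → (t → e)) → (e → e)))): zib is (t → t), which is not a function with range (t → ((e → (t → e)) → (e → e))); hence yold is the functor — type ((t → t) → (t → ((e → (t → e)) → (e → e)))).

((t → t) → (t → ((e → (t → e)) → (e → e))))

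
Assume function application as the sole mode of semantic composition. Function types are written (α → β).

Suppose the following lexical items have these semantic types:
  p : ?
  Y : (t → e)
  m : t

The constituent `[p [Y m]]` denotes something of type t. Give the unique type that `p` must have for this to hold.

At [p [Y m]] (required: t): [Y m] is e, which is not a function with range t; hence p is the functor — type (e → t).

(e → t)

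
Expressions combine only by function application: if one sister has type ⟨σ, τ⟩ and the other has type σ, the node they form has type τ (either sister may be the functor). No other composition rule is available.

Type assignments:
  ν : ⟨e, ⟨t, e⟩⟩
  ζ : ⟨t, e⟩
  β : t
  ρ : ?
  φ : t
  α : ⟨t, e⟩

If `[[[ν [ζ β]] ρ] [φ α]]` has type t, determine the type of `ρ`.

At [[[ν [ζ β]] ρ] [φ α]] (required: t): [φ α] is e, which is not a function with range t; hence [[ν [ζ β]] ρ] is the functor — type ⟨e, t⟩.
At [[ν [ζ β]] ρ] (required: ⟨e, t⟩): [ν [ζ β]] is ⟨t, e⟩, which is not a function with range ⟨e, t⟩; hence ρ is the functor — type ⟨⟨t, e⟩, ⟨e, t⟩⟩.

⟨⟨t, e⟩, ⟨e, t⟩⟩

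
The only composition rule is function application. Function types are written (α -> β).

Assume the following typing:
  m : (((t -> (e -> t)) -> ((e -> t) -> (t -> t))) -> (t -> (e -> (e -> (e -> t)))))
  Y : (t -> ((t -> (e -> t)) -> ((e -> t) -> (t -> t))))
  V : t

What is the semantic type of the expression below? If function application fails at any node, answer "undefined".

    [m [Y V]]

(t -> (e -> (e -> (e -> t))))

[Y V]: (t -> ((t -> (e -> t)) -> ((e -> t) -> (t -> t)))) applied to t yields ((t -> (e -> t)) -> ((e -> t) -> (t -> t))).
[m [Y V]]: (((t -> (e -> t)) -> ((e -> t) -> (t -> t))) -> (t -> (e -> (e -> (e -> t))))) applied to ((t -> (e -> t)) -> ((e -> t) -> (t -> t))) yields (t -> (e -> (e -> (e -> t)))).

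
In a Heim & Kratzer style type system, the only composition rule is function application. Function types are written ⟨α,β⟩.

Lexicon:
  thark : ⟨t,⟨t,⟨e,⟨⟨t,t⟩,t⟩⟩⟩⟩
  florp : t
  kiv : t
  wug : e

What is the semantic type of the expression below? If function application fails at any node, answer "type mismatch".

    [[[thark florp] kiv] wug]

[thark florp]: thark is ⟨t,⟨t,⟨e,⟨⟨t,t⟩,t⟩⟩⟩⟩, florp is t; result ⟨t,⟨e,⟨⟨t,t⟩,t⟩⟩⟩.
[[thark florp] kiv]: [thark florp] is ⟨t,⟨e,⟨⟨t,t⟩,t⟩⟩⟩, kiv is t; result ⟨e,⟨⟨t,t⟩,t⟩⟩.
[[[thark florp] kiv] wug]: [[thark florp] kiv] is ⟨e,⟨⟨t,t⟩,t⟩⟩, wug is e; result ⟨⟨t,t⟩,t⟩.

⟨⟨t,t⟩,t⟩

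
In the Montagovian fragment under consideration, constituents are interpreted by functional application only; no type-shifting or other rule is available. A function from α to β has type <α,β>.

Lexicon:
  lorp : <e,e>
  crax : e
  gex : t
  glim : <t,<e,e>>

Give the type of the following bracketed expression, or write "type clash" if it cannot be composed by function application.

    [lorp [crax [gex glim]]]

[gex glim]: <t,<e,e>> applied to t yields <e,e>.
[crax [gex glim]]: <e,e> applied to e yields e.
[lorp [crax [gex glim]]]: <e,e> applied to e yields e.

e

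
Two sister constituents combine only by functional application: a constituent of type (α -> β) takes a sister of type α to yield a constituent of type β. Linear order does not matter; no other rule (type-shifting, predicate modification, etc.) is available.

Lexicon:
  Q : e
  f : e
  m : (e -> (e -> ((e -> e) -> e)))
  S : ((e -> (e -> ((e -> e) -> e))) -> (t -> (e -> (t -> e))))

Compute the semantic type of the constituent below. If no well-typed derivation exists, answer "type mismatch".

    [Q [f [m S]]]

type mismatch

[m S]: S is ((e -> (e -> ((e -> e) -> e))) -> (t -> (e -> (t -> e)))), m is (e -> (e -> ((e -> e) -> e))); result (t -> (e -> (t -> e))).
[f [m S]]: e and (t -> (e -> (t -> e))) cannot combine by function application — type clash.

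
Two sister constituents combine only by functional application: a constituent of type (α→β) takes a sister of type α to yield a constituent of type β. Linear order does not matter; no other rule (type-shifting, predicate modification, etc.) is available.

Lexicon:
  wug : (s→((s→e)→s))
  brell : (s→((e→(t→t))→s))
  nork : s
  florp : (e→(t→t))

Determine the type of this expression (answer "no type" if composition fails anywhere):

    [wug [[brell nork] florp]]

((s→e)→s)

[brell nork]: functor brell : (s→((e→(t→t))→s)), argument nork : s; result ((e→(t→t))→s).
[[brell nork] florp]: functor [brell nork] : ((e→(t→t))→s), argument florp : (e→(t→t)); result s.
[wug [[brell nork] florp]]: functor wug : (s→((s→e)→s)), argument [[brell nork] florp] : s; result ((s→e)→s).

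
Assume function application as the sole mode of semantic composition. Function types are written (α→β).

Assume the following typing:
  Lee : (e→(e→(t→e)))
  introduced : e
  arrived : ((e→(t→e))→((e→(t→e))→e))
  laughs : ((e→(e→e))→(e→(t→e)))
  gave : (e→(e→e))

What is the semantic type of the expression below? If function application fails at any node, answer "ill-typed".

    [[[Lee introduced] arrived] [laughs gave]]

[Lee introduced]: Lee is (e→(e→(t→e))), introduced is e; result (e→(t→e)).
[[Lee introduced] arrived]: arrived is ((e→(t→e))→((e→(t→e))→e)), [Lee introduced] is (e→(t→e)); result ((e→(t→e))→e).
[laughs gave]: laughs is ((e→(e→e))→(e→(t→e))), gave is (e→(e→e)); result (e→(t→e)).
[[[Lee introduced] arrived] [laughs gave]]: [[Lee introduced] arrived] is ((e→(t→e))→e), [laughs gave] is (e→(t→e)); result e.

e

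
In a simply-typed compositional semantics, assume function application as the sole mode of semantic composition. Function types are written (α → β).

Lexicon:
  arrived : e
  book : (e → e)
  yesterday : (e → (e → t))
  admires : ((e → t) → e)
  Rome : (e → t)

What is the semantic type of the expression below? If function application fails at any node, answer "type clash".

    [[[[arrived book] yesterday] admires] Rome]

[arrived book] — book of type (e → e) combines with arrived of type e: type e.
[[arrived book] yesterday] — yesterday of type (e → (e → t)) combines with [arrived book] of type e: type (e → t).
[[[arrived book] yesterday] admires] — admires of type ((e → t) → e) combines with [[arrived book] yesterday] of type (e → t): type e.
[[[[arrived book] yesterday] admires] Rome] — Rome of type (e → t) combines with [[[arrived book] yesterday] admires] of type e: type t.

t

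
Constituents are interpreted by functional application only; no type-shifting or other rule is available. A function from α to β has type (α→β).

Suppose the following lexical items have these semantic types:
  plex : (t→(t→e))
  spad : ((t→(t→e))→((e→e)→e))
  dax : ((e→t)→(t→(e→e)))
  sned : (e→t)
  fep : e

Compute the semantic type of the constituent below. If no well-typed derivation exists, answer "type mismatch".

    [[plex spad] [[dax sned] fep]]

type mismatch

[plex spad] — spad of type ((t→(t→e))→((e→e)→e)) combines with plex of type (t→(t→e)): type ((e→e)→e).
[dax sned] — dax of type ((e→t)→(t→(e→e))) combines with sned of type (e→t): type (t→(e→e)).
At [[dax sned] fep]: neither (t→(e→e)) nor e can take the other as argument; the node is ill-typed.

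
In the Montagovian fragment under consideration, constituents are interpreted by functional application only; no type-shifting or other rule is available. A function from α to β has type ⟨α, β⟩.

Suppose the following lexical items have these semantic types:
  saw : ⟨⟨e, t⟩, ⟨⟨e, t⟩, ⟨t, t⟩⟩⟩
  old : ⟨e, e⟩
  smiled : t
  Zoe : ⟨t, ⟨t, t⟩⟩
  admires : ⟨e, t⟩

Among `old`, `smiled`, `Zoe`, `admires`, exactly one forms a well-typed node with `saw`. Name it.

old : ⟨e, e⟩ — no; saw wants ⟨e, t⟩, and old wants e.
smiled : t — no; saw wants ⟨e, t⟩, and smiled wants nothing (atomic).
Zoe : ⟨t, ⟨t, t⟩⟩ — no; saw wants ⟨e, t⟩, and Zoe wants t.
admires — combines: saw : ⟨⟨e, t⟩, ⟨⟨e, t⟩, ⟨t, t⟩⟩⟩ takes admires : ⟨e, t⟩ as argument, giving ⟨⟨e, t⟩, ⟨t, t⟩⟩.

admires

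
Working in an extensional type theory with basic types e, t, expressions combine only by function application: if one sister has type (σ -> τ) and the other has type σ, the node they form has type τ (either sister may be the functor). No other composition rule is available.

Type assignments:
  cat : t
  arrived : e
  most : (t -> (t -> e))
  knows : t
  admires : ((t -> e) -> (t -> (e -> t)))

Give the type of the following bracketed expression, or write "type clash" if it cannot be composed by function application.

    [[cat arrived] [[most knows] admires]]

[cat arrived]: t with e — neither is a function whose domain matches the other; composition fails here.

type clash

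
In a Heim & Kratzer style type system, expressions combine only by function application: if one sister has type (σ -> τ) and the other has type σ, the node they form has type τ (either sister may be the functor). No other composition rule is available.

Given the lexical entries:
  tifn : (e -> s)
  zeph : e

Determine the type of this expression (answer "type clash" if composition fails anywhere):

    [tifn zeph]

s

[tifn zeph]: tifn is (e -> s), zeph is e; result s.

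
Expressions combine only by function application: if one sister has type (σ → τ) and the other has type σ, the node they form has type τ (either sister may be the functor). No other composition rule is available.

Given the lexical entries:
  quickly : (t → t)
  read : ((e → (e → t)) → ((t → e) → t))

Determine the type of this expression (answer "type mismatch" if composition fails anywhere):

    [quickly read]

At [quickly read]: neither (t → t) nor ((e → (e → t)) → ((t → e) → t)) can take the other as argument; the node is ill-typed.

type mismatch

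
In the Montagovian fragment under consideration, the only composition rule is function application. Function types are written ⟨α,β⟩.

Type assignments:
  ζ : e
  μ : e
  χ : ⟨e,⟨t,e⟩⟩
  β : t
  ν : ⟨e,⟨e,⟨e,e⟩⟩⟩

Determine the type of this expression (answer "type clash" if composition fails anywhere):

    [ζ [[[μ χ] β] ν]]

⟨e,e⟩

[μ χ] — χ of type ⟨e,⟨t,e⟩⟩ combines with μ of type e: type ⟨t,e⟩.
[[μ χ] β] — [μ χ] of type ⟨t,e⟩ combines with β of type t: type e.
[[[μ χ] β] ν] — ν of type ⟨e,⟨e,⟨e,e⟩⟩⟩ combines with [[μ χ] β] of type e: type ⟨e,⟨e,e⟩⟩.
[ζ [[[μ χ] β] ν]] — [[[μ χ] β] ν] of type ⟨e,⟨e,e⟩⟩ combines with ζ of type e: type ⟨e,e⟩.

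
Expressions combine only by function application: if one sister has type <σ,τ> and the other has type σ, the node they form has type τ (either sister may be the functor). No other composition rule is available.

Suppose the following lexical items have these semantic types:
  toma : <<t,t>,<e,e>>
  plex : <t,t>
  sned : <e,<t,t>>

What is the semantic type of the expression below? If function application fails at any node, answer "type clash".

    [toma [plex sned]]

type clash

At [plex sned]: neither <t,t> nor <e,<t,t>> can take the other as argument; the node is ill-typed.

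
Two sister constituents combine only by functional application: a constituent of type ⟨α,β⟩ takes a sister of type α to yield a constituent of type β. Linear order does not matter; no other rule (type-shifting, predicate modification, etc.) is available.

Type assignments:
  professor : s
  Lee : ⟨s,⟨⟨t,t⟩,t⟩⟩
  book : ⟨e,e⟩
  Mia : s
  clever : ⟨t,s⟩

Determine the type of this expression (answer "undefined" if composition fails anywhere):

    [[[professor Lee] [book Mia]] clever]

[professor Lee] — Lee of type ⟨s,⟨⟨t,t⟩,t⟩⟩ combines with professor of type s: type ⟨⟨t,t⟩,t⟩.
At [book Mia]: neither ⟨e,e⟩ nor s can take the other as argument; the node is ill-typed.

undefined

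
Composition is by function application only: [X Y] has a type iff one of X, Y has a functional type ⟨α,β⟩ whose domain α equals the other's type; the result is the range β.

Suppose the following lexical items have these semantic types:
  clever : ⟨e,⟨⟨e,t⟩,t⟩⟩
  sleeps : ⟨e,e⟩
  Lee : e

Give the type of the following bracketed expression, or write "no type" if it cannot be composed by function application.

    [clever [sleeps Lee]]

[sleeps Lee]: ⟨e,e⟩ applied to e yields e.
[clever [sleeps Lee]]: ⟨e,⟨⟨e,t⟩,t⟩⟩ applied to e yields ⟨⟨e,t⟩,t⟩.

⟨⟨e,t⟩,t⟩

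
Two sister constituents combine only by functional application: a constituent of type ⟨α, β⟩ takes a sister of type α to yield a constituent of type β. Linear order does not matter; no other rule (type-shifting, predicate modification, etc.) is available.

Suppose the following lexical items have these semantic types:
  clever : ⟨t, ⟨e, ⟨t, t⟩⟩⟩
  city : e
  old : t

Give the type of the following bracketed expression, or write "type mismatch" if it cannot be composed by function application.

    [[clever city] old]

type mismatch

[clever city]: ⟨t, ⟨e, ⟨t, t⟩⟩⟩ and e cannot combine by function application — type clash.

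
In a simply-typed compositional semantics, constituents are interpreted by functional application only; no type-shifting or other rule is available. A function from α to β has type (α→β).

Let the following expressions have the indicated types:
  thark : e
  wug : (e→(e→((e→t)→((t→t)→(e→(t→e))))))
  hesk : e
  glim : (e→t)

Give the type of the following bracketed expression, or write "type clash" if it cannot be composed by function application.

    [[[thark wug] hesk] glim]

((t→t)→(e→(t→e)))

[thark wug]: (e→(e→((e→t)→((t→t)→(e→(t→e)))))) applied to e yields (e→((e→t)→((t→t)→(e→(t→e))))).
[[thark wug] hesk]: (e→((e→t)→((t→t)→(e→(t→e))))) applied to e yields ((e→t)→((t→t)→(e→(t→e)))).
[[[thark wug] hesk] glim]: ((e→t)→((t→t)→(e→(t→e)))) applied to (e→t) yields ((t→t)→(e→(t→e))).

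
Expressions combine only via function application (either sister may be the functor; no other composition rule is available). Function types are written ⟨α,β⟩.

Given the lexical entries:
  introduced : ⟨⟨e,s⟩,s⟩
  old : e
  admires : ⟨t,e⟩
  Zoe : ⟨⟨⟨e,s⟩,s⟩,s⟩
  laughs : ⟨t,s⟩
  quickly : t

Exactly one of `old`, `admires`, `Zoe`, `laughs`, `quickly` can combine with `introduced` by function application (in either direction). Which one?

old : e — introduced needs ⟨e,s⟩; old needs nothing (atomic); neither fits.
admires : ⟨t,e⟩ — introduced needs ⟨e,s⟩; admires needs t; neither fits.
Zoe — combines: Zoe : ⟨⟨⟨e,s⟩,s⟩,s⟩ takes introduced : ⟨⟨e,s⟩,s⟩ as argument, giving s.
laughs : ⟨t,s⟩ — introduced needs ⟨e,s⟩; laughs needs t; neither fits.
quickly : t — introduced needs ⟨e,s⟩; quickly needs nothing (atomic); neither fits.

Zoe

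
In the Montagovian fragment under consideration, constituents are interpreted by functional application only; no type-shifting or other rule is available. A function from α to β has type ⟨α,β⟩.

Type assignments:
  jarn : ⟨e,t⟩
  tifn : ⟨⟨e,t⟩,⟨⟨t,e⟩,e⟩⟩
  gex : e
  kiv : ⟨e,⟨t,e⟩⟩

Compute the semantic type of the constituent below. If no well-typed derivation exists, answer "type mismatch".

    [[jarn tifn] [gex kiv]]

e

[jarn tifn]: tifn is ⟨⟨e,t⟩,⟨⟨t,e⟩,e⟩⟩, jarn is ⟨e,t⟩; result ⟨⟨t,e⟩,e⟩.
[gex kiv]: kiv is ⟨e,⟨t,e⟩⟩, gex is e; result ⟨t,e⟩.
[[jarn tifn] [gex kiv]]: [jarn tifn] is ⟨⟨t,e⟩,e⟩, [gex kiv] is ⟨t,e⟩; result e.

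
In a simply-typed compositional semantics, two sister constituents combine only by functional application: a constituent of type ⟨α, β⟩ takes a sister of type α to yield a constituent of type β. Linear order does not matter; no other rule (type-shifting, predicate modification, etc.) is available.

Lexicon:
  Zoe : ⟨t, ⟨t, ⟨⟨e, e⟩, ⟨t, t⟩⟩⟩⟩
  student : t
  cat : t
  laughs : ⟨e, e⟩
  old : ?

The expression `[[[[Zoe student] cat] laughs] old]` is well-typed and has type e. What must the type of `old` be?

⟨⟨t, t⟩, e⟩

[[[[Zoe student] cat] laughs] old] must have type e. The sister [[[Zoe student] cat] laughs] has type ⟨t, t⟩; that is not a function onto e, so old must be the functor, of type ⟨⟨t, t⟩, e⟩.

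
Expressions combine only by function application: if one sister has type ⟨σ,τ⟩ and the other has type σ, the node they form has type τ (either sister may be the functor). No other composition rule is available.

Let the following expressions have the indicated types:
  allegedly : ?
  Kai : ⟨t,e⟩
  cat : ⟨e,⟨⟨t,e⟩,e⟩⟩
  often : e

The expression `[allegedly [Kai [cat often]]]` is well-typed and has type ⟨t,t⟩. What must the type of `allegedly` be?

⟨e,⟨t,t⟩⟩

[allegedly [Kai [cat often]]] is required to be ⟨t,t⟩. [Kai [cat often]] : e cannot yield ⟨t,t⟩ as functor, so allegedly : ⟨e,⟨t,t⟩⟩.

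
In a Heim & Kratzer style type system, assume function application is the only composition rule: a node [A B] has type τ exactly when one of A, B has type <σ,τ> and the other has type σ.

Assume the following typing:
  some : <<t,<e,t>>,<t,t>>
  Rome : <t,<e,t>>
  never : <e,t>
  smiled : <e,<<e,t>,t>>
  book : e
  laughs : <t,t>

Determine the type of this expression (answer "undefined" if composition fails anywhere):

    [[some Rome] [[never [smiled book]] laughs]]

t

[some Rome]: <<t,<e,t>>,<t,t>> applied to <t,<e,t>> yields <t,t>.
[smiled book]: <e,<<e,t>,t>> applied to e yields <<e,t>,t>.
[never [smiled book]]: <<e,t>,t> applied to <e,t> yields t.
[[never [smiled book]] laughs]: <t,t> applied to t yields t.
[[some Rome] [[never [smiled book]] laughs]]: <t,t> applied to t yields t.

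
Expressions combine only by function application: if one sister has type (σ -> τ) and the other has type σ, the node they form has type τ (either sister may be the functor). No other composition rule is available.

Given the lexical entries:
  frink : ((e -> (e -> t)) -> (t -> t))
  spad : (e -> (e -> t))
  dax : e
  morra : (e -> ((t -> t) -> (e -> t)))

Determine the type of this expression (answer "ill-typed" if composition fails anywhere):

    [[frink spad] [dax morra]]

(e -> t)

[frink spad] — frink of type ((e -> (e -> t)) -> (t -> t)) combines with spad of type (e -> (e -> t)): type (t -> t).
[dax morra] — morra of type (e -> ((t -> t) -> (e -> t))) combines with dax of type e: type ((t -> t) -> (e -> t)).
[[frink spad] [dax morra]] — [dax morra] of type ((t -> t) -> (e -> t)) combines with [frink spad] of type (t -> t): type (e -> t).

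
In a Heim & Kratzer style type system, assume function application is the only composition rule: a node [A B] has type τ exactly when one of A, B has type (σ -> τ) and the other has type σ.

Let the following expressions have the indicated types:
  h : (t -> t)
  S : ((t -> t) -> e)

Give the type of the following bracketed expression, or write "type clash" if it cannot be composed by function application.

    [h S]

At [h S], S : ((t -> t) -> e) takes h : (t -> t), giving e.

e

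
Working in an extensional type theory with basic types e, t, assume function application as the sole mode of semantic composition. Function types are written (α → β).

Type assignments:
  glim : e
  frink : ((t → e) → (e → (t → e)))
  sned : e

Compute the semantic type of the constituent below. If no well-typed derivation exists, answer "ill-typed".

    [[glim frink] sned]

ill-typed

[glim frink]: e with ((t → e) → (e → (t → e))) — neither is a function whose domain matches the other; composition fails here.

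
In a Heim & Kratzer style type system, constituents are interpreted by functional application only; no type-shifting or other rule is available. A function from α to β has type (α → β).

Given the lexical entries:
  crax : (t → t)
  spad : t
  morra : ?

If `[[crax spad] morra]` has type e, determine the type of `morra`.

For [[crax spad] morra] to have type e with [crax spad] of type t, morra must be the function: morra : (t → e).

(t → e)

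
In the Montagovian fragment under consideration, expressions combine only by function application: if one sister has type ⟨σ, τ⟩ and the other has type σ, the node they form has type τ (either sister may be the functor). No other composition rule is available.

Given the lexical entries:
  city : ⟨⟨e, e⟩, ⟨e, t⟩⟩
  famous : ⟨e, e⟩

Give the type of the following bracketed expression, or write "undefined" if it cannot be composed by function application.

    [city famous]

[city famous]: functor city : ⟨⟨e, e⟩, ⟨e, t⟩⟩, argument famous : ⟨e, e⟩; result ⟨e, t⟩.

⟨e, t⟩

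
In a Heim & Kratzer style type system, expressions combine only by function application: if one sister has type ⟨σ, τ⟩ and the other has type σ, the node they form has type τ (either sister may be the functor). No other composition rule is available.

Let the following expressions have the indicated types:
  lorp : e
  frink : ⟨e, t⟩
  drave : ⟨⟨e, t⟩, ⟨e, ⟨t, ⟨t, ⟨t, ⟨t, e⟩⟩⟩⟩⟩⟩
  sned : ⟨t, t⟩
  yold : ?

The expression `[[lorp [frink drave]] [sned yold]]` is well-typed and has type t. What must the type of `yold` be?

⟨⟨t, t⟩, ⟨⟨t, ⟨t, ⟨t, ⟨t, e⟩⟩⟩⟩, t⟩⟩

[[lorp [frink drave]] [sned yold]] must have type t. The sister [lorp [frink drave]] has type ⟨t, ⟨t, ⟨t, ⟨t, e⟩⟩⟩⟩; that is not a function onto t, so [sned yold] must be the functor, of type ⟨⟨t, ⟨t, ⟨t, ⟨t, e⟩⟩⟩⟩, t⟩.
[sned yold] must have type ⟨⟨t, ⟨t, ⟨t, ⟨t, e⟩⟩⟩⟩, t⟩. The sister sned has type ⟨t, t⟩; that is not a function onto ⟨⟨t, ⟨t, ⟨t, ⟨t, e⟩⟩⟩⟩, t⟩, so yold must be the functor, of type ⟨⟨t, t⟩, ⟨⟨t, ⟨t, ⟨t, ⟨t, e⟩⟩⟩⟩, t⟩⟩.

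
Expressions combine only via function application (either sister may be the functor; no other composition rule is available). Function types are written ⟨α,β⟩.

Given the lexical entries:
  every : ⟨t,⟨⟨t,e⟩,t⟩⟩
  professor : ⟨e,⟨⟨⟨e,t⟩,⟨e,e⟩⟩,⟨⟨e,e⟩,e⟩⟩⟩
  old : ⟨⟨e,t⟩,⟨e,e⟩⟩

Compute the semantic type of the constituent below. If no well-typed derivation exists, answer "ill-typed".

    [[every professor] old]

At [every professor]: neither ⟨t,⟨⟨t,e⟩,t⟩⟩ nor ⟨e,⟨⟨⟨e,t⟩,⟨e,e⟩⟩,⟨⟨e,e⟩,e⟩⟩⟩ can take the other as argument; the node is ill-typed.

ill-typed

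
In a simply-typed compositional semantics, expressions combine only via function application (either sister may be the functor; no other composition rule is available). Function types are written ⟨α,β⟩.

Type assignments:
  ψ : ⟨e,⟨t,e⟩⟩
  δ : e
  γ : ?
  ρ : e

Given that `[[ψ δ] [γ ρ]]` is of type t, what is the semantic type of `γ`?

⟨e,⟨⟨t,e⟩,t⟩⟩

At [[ψ δ] [γ ρ]] (required: t): [ψ δ] is ⟨t,e⟩, which is not a function with range t; hence [γ ρ] is the functor — type ⟨⟨t,e⟩,t⟩.
At [γ ρ] (required: ⟨⟨t,e⟩,t⟩): ρ is e, which is not a function with range ⟨⟨t,e⟩,t⟩; hence γ is the functor — type ⟨e,⟨⟨t,e⟩,t⟩⟩.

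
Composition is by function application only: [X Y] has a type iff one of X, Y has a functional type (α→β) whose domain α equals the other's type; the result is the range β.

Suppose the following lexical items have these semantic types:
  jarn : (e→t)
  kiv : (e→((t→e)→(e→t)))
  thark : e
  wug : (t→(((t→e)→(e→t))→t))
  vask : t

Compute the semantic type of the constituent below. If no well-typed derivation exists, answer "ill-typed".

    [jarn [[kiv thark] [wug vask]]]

[kiv thark]: (e→((t→e)→(e→t))) applied to e yields ((t→e)→(e→t)).
[wug vask]: (t→(((t→e)→(e→t))→t)) applied to t yields (((t→e)→(e→t))→t).
[[kiv thark] [wug vask]]: (((t→e)→(e→t))→t) applied to ((t→e)→(e→t)) yields t.
[jarn [[kiv thark] [wug vask]]]: (e→t) and t cannot combine by function application — type clash.

ill-typed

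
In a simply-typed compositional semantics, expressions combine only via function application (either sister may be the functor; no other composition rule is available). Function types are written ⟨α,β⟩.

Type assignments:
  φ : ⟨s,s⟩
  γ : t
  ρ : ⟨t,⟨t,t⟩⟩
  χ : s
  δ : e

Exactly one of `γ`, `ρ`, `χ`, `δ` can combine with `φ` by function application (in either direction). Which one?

χ

γ : t — φ needs s; γ needs nothing (atomic); neither fits.
ρ : ⟨t,⟨t,t⟩⟩ — φ needs s; ρ needs t; neither fits.
χ — combines: φ : ⟨s,s⟩ takes χ : s as argument, giving s.
δ : e — φ needs s; δ needs nothing (atomic); neither fits.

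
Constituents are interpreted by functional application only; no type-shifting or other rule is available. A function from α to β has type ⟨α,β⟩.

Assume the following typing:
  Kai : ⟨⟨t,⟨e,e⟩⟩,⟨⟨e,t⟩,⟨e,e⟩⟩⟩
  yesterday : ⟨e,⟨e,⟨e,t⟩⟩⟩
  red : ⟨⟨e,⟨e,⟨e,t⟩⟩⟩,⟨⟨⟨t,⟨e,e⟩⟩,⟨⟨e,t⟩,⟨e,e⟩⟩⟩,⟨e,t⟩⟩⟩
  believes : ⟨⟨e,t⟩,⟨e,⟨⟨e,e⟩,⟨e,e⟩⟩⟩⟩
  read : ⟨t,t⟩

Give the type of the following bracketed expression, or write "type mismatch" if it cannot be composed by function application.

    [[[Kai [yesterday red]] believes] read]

type mismatch

At [yesterday red], red : ⟨⟨e,⟨e,⟨e,t⟩⟩⟩,⟨⟨⟨t,⟨e,e⟩⟩,⟨⟨e,t⟩,⟨e,e⟩⟩⟩,⟨e,t⟩⟩⟩ takes yesterday : ⟨e,⟨e,⟨e,t⟩⟩⟩, giving ⟨⟨⟨t,⟨e,e⟩⟩,⟨⟨e,t⟩,⟨e,e⟩⟩⟩,⟨e,t⟩⟩.
At [Kai [yesterday red]], [yesterday red] : ⟨⟨⟨t,⟨e,e⟩⟩,⟨⟨e,t⟩,⟨e,e⟩⟩⟩,⟨e,t⟩⟩ takes Kai : ⟨⟨t,⟨e,e⟩⟩,⟨⟨e,t⟩,⟨e,e⟩⟩⟩, giving ⟨e,t⟩.
At [[Kai [yesterday red]] believes], believes : ⟨⟨e,t⟩,⟨e,⟨⟨e,e⟩,⟨e,e⟩⟩⟩⟩ takes [Kai [yesterday red]] : ⟨e,t⟩, giving ⟨e,⟨⟨e,e⟩,⟨e,e⟩⟩⟩.
At [[[Kai [yesterday red]] believes] read]: neither ⟨e,⟨⟨e,e⟩,⟨e,e⟩⟩⟩ nor ⟨t,t⟩ can take the other as argument; the node is ill-typed.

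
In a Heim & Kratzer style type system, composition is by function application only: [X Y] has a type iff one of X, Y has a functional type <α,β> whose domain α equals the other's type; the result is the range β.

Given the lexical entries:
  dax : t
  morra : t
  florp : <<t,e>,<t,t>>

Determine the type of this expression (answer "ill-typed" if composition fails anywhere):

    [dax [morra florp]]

[morra florp]: t with <<t,e>,<t,t>> — neither is a function whose domain matches the other; composition fails here.

ill-typed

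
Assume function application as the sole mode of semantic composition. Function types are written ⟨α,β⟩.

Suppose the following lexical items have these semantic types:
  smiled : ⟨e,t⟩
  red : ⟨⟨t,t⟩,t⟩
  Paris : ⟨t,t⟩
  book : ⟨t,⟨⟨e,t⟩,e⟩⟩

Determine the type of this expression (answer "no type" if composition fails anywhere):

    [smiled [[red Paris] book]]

At [red Paris], red : ⟨⟨t,t⟩,t⟩ takes Paris : ⟨t,t⟩, giving t.
At [[red Paris] book], book : ⟨t,⟨⟨e,t⟩,e⟩⟩ takes [red Paris] : t, giving ⟨⟨e,t⟩,e⟩.
At [smiled [[red Paris] book]], [[red Paris] book] : ⟨⟨e,t⟩,e⟩ takes smiled : ⟨e,t⟩, giving e.

e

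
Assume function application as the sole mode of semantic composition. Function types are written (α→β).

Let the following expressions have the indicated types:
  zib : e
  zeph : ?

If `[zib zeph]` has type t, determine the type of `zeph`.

At [zib zeph] (required: t): zib is e, which is not a function with range t; hence zeph is the functor — type (e→t).

(e→t)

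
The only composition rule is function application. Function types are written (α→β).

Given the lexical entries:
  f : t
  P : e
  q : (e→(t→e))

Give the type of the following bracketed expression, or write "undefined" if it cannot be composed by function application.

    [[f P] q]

At [f P]: neither t nor e can take the other as argument; the node is ill-typed.

undefined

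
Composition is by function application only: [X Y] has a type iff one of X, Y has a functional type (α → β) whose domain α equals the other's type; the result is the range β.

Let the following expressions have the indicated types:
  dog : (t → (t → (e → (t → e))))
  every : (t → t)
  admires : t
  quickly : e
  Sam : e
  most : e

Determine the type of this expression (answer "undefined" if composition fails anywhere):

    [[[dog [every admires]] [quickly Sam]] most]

undefined

[every admires] — every of type (t → t) combines with admires of type t: type t.
[dog [every admires]] — dog of type (t → (t → (e → (t → e)))) combines with [every admires] of type t: type (t → (e → (t → e))).
At [quickly Sam]: neither e nor e can take the other as argument; the node is ill-typed.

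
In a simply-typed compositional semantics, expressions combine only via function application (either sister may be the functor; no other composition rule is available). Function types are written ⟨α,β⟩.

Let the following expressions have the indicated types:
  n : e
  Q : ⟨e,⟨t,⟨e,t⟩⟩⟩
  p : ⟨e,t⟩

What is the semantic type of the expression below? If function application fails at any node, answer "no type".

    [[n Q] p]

no type

[n Q]: ⟨e,⟨t,⟨e,t⟩⟩⟩ applied to e yields ⟨t,⟨e,t⟩⟩.
[[n Q] p]: ⟨t,⟨e,t⟩⟩ with ⟨e,t⟩ — neither is a function whose domain matches the other; composition fails here.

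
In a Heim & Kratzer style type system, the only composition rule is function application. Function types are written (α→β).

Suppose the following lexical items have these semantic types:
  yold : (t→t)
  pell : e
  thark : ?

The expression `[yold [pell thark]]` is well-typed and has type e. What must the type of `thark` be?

[yold [pell thark]] is required to be e. yold : (t→t) cannot yield e as functor, so [pell thark] : ((t→t)→e).
[pell thark] is required to be ((t→t)→e). pell : e cannot yield ((t→t)→e) as functor, so thark : (e→((t→t)→e)).

(e→((t→t)→e))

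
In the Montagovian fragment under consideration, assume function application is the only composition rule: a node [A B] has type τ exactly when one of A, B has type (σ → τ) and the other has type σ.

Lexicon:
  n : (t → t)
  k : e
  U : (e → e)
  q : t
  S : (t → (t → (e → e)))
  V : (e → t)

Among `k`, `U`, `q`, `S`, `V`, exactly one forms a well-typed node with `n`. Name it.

q

k : e — n needs t; k needs nothing (atomic); neither fits.
U : (e → e) — n needs t; U needs e; neither fits.
q — combines: n : (t → t) takes q : t as argument, giving t.
S : (t → (t → (e → e))) — n needs t; S needs t; neither fits.
V : (e → t) — n needs t; V needs e; neither fits.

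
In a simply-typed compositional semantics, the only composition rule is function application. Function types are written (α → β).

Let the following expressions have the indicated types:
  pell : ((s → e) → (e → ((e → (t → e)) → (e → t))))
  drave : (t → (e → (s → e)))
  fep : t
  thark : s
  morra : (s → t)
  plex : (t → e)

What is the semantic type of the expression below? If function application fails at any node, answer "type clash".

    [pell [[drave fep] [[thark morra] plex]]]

At [drave fep], drave : (t → (e → (s → e))) takes fep : t, giving (e → (s → e)).
At [thark morra], morra : (s → t) takes thark : s, giving t.
At [[thark morra] plex], plex : (t → e) takes [thark morra] : t, giving e.
At [[drave fep] [[thark morra] plex]], [drave fep] : (e → (s → e)) takes [[thark morra] plex] : e, giving (s → e).
At [pell [[drave fep] [[thark morra] plex]]], pell : ((s → e) → (e → ((e → (t → e)) → (e → t)))) takes [[drave fep] [[thark morra] plex]] : (s → e), giving (e → ((e → (t → e)) → (e → t))).

(e → ((e → (t → e)) → (e → t)))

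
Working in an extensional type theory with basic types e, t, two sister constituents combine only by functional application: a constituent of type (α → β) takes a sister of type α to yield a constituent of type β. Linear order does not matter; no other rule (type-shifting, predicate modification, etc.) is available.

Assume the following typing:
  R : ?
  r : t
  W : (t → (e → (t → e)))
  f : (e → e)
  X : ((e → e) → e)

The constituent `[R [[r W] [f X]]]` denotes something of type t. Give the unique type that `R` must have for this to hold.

[R [[r W] [f X]]] is required to be t. [[r W] [f X]] : (t → e) cannot yield t as functor, so R : ((t → e) → t).

((t → e) → t)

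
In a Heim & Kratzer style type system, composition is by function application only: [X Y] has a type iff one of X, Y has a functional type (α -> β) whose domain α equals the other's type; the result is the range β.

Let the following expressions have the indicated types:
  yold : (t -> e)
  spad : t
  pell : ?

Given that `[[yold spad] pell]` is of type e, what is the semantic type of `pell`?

At [[yold spad] pell] (required: e): [yold spad] is e, which is not a function with range e; hence pell is the functor — type (e -> e).

(e -> e)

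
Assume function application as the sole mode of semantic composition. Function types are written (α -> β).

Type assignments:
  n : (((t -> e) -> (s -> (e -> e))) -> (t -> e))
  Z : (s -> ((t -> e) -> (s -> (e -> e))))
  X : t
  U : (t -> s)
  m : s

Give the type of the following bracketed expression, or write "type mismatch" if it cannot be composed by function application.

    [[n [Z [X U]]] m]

type mismatch

At [X U], U : (t -> s) takes X : t, giving s.
At [Z [X U]], Z : (s -> ((t -> e) -> (s -> (e -> e)))) takes [X U] : s, giving ((t -> e) -> (s -> (e -> e))).
At [n [Z [X U]]], n : (((t -> e) -> (s -> (e -> e))) -> (t -> e)) takes [Z [X U]] : ((t -> e) -> (s -> (e -> e))), giving (t -> e).
At [[n [Z [X U]]] m]: neither (t -> e) nor s can take the other as argument; the node is ill-typed.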